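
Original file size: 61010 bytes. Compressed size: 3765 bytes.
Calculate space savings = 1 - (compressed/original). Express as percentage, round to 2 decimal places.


ratio = compressed/original = 3765/61010 = 0.061711
savings = 1 - ratio = 1 - 0.061711 = 0.938289
as a percentage: 0.938289 * 100 = 93.83%

Space savings = 1 - 3765/61010 = 93.83%


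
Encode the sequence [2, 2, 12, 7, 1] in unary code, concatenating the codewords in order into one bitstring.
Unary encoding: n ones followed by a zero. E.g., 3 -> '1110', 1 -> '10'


Encode each number as n ones followed by a terminating 0:
  2 -> 110 (3 bits)
  2 -> 110 (3 bits)
  12 -> 1111111111110 (13 bits)
  7 -> 11111110 (8 bits)
  1 -> 10 (2 bits)
Total length = 3 + 3 + 13 + 8 + 2 = 29 bits.

Unary([2, 2, 12, 7, 1]) = 11011011111111111101111111010 (29 bits)


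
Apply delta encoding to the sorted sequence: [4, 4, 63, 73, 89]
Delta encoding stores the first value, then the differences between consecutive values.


First value: 4
Deltas:
  4 - 4 = 0
  63 - 4 = 59
  73 - 63 = 10
  89 - 73 = 16


Delta encoded: [4, 0, 59, 10, 16]


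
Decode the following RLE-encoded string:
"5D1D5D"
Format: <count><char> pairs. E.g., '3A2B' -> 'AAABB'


Expanding each <count><char> pair:
  5D -> 'DDDDD'
  1D -> 'D'
  5D -> 'DDDDD'

Decoded = DDDDDDDDDDD


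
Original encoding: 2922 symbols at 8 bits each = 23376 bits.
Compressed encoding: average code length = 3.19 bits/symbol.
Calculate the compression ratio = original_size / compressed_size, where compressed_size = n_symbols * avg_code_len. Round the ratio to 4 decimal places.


original_size = n_symbols * orig_bits = 2922 * 8 = 23376 bits
compressed_size = n_symbols * avg_code_len = 2922 * 3.19 = 9321.18 bits
ratio = original_size / compressed_size = 23376 / 9321.18 = 2.5078

Compression ratio = 2.5078


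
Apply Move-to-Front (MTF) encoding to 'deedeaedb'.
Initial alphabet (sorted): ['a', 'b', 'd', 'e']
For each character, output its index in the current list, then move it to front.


MTF encoding:
'd': index 2 in ['a', 'b', 'd', 'e'] -> ['d', 'a', 'b', 'e']
'e': index 3 in ['d', 'a', 'b', 'e'] -> ['e', 'd', 'a', 'b']
'e': index 0 in ['e', 'd', 'a', 'b'] -> ['e', 'd', 'a', 'b']
'd': index 1 in ['e', 'd', 'a', 'b'] -> ['d', 'e', 'a', 'b']
'e': index 1 in ['d', 'e', 'a', 'b'] -> ['e', 'd', 'a', 'b']
'a': index 2 in ['e', 'd', 'a', 'b'] -> ['a', 'e', 'd', 'b']
'e': index 1 in ['a', 'e', 'd', 'b'] -> ['e', 'a', 'd', 'b']
'd': index 2 in ['e', 'a', 'd', 'b'] -> ['d', 'e', 'a', 'b']
'b': index 3 in ['d', 'e', 'a', 'b'] -> ['b', 'd', 'e', 'a']


Output: [2, 3, 0, 1, 1, 2, 1, 2, 3]


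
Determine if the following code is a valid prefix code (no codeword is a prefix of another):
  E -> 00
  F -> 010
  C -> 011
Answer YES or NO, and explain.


Checking each pair (does one codeword prefix another?):
  E='00' vs F='010': no prefix
  E='00' vs C='011': no prefix
  F='010' vs E='00': no prefix
  F='010' vs C='011': no prefix
  C='011' vs E='00': no prefix
  C='011' vs F='010': no prefix
No violation found over all pairs.

YES -- this is a valid prefix code. No codeword is a prefix of any other codeword.


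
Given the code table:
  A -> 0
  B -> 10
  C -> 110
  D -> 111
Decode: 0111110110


Decoding:
0 -> A
111 -> D
110 -> C
110 -> C


Result: ADCC


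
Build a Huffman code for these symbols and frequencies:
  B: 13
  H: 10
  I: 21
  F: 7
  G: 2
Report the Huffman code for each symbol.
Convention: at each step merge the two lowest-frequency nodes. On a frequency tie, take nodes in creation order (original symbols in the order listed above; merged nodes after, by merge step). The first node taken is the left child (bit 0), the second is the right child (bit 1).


Huffman tree construction:
Step 1: Merge G(2) + F(7) = 9
Step 2: Merge (G+F)(9) + H(10) = 19
Step 3: Merge B(13) + ((G+F)+H)(19) = 32
Step 4: Merge I(21) + (B+((G+F)+H))(32) = 53
Read each symbol's code off the tree from the root (left child = 0, right child = 1).

Codes:
  B: 10 (length 2)
  H: 111 (length 3)
  I: 0 (length 1)
  F: 1101 (length 4)
  G: 1100 (length 4)
Average code length: 113/53 = 2.1321 bits/symbol


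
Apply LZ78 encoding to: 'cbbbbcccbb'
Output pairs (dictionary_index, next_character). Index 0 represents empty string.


LZ78 encoding steps:
Dictionary: {0: ''}
Step 1: w='' (idx 0), next='c' -> output (0, 'c'), add 'c' as idx 1
Step 2: w='' (idx 0), next='b' -> output (0, 'b'), add 'b' as idx 2
Step 3: w='b' (idx 2), next='b' -> output (2, 'b'), add 'bb' as idx 3
Step 4: w='b' (idx 2), next='c' -> output (2, 'c'), add 'bc' as idx 4
Step 5: w='c' (idx 1), next='c' -> output (1, 'c'), add 'cc' as idx 5
Step 6: w='bb' (idx 3), end of input -> output (3, '')


Encoded: [(0, 'c'), (0, 'b'), (2, 'b'), (2, 'c'), (1, 'c'), (3, '')]


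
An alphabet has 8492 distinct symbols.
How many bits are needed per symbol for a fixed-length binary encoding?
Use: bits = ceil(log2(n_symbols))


log2(8492) = 13.0519
Bracket: 2^13 = 8192 < 8492 <= 2^14 = 16384
So ceil(log2(8492)) = 14

bits = ceil(log2(8492)) = ceil(13.0519) = 14 bits


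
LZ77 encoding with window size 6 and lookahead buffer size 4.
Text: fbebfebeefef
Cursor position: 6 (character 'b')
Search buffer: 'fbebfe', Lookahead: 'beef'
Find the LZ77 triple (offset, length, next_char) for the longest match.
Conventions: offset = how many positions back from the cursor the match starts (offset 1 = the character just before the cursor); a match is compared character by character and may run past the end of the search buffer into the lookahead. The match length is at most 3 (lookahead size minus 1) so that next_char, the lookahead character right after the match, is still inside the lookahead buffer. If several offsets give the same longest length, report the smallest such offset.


Try each offset into the search buffer:
  offset=1 (pos 5, char 'e'): match length 0
  offset=2 (pos 4, char 'f'): match length 0
  offset=3 (pos 3, char 'b'): match length 1
  offset=4 (pos 2, char 'e'): match length 0
  offset=5 (pos 1, char 'b'): match length 2
  offset=6 (pos 0, char 'f'): match length 0
Longest match has length 2 at offset 5.
next_char = character at position 6 + 2 = 8 -> 'e'

Best match: offset=5, length=2 (matching 'be' starting at position 1)
LZ77 triple: (5, 2, 'e')


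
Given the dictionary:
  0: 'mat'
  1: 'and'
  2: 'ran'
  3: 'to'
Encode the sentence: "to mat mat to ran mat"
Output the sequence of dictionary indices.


Look up each word in the dictionary:
  'to' -> 3
  'mat' -> 0
  'mat' -> 0
  'to' -> 3
  'ran' -> 2
  'mat' -> 0

Encoded: [3, 0, 0, 3, 2, 0]


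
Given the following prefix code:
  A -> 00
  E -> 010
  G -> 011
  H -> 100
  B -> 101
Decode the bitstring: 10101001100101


Decoding step by step:
Bits 101 -> B
Bits 010 -> E
Bits 011 -> G
Bits 00 -> A
Bits 101 -> B


Decoded message: BEGAB


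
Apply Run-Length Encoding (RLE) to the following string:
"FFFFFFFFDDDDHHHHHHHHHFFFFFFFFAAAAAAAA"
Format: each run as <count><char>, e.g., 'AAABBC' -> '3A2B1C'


Scanning runs left to right:
  i=0: run of 'F' x 8 -> '8F'
  i=8: run of 'D' x 4 -> '4D'
  i=12: run of 'H' x 9 -> '9H'
  i=21: run of 'F' x 8 -> '8F'
  i=29: run of 'A' x 8 -> '8A'

RLE = 8F4D9H8F8A


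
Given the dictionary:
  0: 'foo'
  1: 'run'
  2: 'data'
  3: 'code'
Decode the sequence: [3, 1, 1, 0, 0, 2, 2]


Look up each index in the dictionary:
  3 -> 'code'
  1 -> 'run'
  1 -> 'run'
  0 -> 'foo'
  0 -> 'foo'
  2 -> 'data'
  2 -> 'data'

Decoded: "code run run foo foo data data"


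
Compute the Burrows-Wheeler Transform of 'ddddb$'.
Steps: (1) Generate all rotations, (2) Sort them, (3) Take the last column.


Rotations (sorted):
  0: $ddddb -> last char: b
  1: b$dddd -> last char: d
  2: db$ddd -> last char: d
  3: ddb$dd -> last char: d
  4: dddb$d -> last char: d
  5: ddddb$ -> last char: $


BWT = bdddd$


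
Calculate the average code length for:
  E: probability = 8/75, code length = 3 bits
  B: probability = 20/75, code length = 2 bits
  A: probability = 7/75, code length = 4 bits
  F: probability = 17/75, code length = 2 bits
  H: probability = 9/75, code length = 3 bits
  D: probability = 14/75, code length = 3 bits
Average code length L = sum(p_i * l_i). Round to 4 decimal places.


Weighted contributions p_i * l_i:
  E: (8/75) * 3 = 24/75
  B: (20/75) * 2 = 40/75
  A: (7/75) * 4 = 28/75
  F: (17/75) * 2 = 34/75
  H: (9/75) * 3 = 27/75
  D: (14/75) * 3 = 42/75
Sum = (24 + 40 + 28 + 34 + 27 + 42)/75 = 195/75

L = 195/75 = 2.6000 bits/symbol


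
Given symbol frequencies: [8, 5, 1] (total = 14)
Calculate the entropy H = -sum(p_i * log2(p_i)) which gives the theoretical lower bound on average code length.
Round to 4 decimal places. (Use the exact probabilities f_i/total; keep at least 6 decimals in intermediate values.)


Per-symbol terms -p_i * log2(p_i) with p_i = f_i/14:
  p = 8/14 = 0.571429: log2(p) = -0.807355, -p*log2(p) = 0.461346
  p = 5/14 = 0.357143: log2(p) = -1.485427, -p*log2(p) = 0.530510
  p = 1/14 = 0.071429: log2(p) = -3.807355, -p*log2(p) = 0.271954
H = 0.461346 + 0.530510 + 0.271954 = 1.263810

H = 1.2638 bits/symbol


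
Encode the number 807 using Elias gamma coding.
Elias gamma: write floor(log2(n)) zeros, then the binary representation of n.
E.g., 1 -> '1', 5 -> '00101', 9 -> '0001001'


num_bits = floor(log2(807)) + 1 = 10
leading_zeros = num_bits - 1 = 9
binary(807) = 1100100111

Elias gamma(807) = '000000000' + '1100100111' = 0000000001100100111 (19 bits)


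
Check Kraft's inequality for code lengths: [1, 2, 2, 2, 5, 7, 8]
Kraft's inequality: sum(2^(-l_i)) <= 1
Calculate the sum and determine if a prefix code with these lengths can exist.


Sum = 2^(-1) + 2^(-2) + 2^(-2) + 2^(-2) + 2^(-5) + 2^(-7) + 2^(-8)
    = 0.5 + 0.25 + 0.25 + 0.25 + 0.03125 + 0.0078125 + 0.00390625
    = 331/256 = 1.29296875
Since 1.29296875 > 1, Kraft's inequality is NOT satisfied.
A prefix code with these lengths CANNOT exist.

Kraft sum = 1.29296875. Not satisfied.


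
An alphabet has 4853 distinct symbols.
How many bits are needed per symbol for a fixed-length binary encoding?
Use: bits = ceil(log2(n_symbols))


log2(4853) = 12.2447
Bracket: 2^12 = 4096 < 4853 <= 2^13 = 8192
So ceil(log2(4853)) = 13

bits = ceil(log2(4853)) = ceil(12.2447) = 13 bits


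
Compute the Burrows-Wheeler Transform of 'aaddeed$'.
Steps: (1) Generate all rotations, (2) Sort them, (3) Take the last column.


Rotations (sorted):
  0: $aaddeed -> last char: d
  1: aaddeed$ -> last char: $
  2: addeed$a -> last char: a
  3: d$aaddee -> last char: e
  4: ddeed$aa -> last char: a
  5: deed$aad -> last char: d
  6: ed$aadde -> last char: e
  7: eed$aadd -> last char: d


BWT = d$aeaded


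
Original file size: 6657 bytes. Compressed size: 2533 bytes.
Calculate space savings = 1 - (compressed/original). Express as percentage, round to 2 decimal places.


ratio = compressed/original = 2533/6657 = 0.380502
savings = 1 - ratio = 1 - 0.380502 = 0.619498
as a percentage: 0.619498 * 100 = 61.95%

Space savings = 1 - 2533/6657 = 61.95%


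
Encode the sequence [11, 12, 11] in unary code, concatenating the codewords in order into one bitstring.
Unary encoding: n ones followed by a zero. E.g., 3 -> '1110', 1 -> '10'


Encode each number as n ones followed by a terminating 0:
  11 -> 111111111110 (12 bits)
  12 -> 1111111111110 (13 bits)
  11 -> 111111111110 (12 bits)
Total length = 12 + 13 + 12 = 37 bits.

Unary([11, 12, 11]) = 1111111111101111111111110111111111110 (37 bits)


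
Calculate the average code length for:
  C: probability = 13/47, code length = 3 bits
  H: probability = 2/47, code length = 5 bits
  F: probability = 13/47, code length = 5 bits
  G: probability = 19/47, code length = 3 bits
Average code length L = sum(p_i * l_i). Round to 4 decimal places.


Weighted contributions p_i * l_i:
  C: (13/47) * 3 = 39/47
  H: (2/47) * 5 = 10/47
  F: (13/47) * 5 = 65/47
  G: (19/47) * 3 = 57/47
Sum = (39 + 10 + 65 + 57)/47 = 171/47

L = 171/47 = 3.6383 bits/symbol


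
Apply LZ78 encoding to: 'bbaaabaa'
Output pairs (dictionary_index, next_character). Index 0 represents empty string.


LZ78 encoding steps:
Dictionary: {0: ''}
Step 1: w='' (idx 0), next='b' -> output (0, 'b'), add 'b' as idx 1
Step 2: w='b' (idx 1), next='a' -> output (1, 'a'), add 'ba' as idx 2
Step 3: w='' (idx 0), next='a' -> output (0, 'a'), add 'a' as idx 3
Step 4: w='a' (idx 3), next='b' -> output (3, 'b'), add 'ab' as idx 4
Step 5: w='a' (idx 3), next='a' -> output (3, 'a'), add 'aa' as idx 5


Encoded: [(0, 'b'), (1, 'a'), (0, 'a'), (3, 'b'), (3, 'a')]


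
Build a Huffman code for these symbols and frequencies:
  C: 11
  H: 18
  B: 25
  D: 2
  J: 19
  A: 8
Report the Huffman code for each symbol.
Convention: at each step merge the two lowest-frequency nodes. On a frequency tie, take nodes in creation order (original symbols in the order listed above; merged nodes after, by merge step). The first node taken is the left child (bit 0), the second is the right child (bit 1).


Huffman tree construction:
Step 1: Merge D(2) + A(8) = 10
Step 2: Merge (D+A)(10) + C(11) = 21
Step 3: Merge H(18) + J(19) = 37
Step 4: Merge ((D+A)+C)(21) + B(25) = 46
Step 5: Merge (H+J)(37) + (((D+A)+C)+B)(46) = 83
Read each symbol's code off the tree from the root (left child = 0, right child = 1).

Codes:
  C: 101 (length 3)
  H: 00 (length 2)
  B: 11 (length 2)
  D: 1000 (length 4)
  J: 01 (length 2)
  A: 1001 (length 4)
Average code length: 197/83 = 2.3735 bits/symbol


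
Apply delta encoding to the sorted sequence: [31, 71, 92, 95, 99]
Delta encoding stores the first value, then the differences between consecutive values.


First value: 31
Deltas:
  71 - 31 = 40
  92 - 71 = 21
  95 - 92 = 3
  99 - 95 = 4


Delta encoded: [31, 40, 21, 3, 4]


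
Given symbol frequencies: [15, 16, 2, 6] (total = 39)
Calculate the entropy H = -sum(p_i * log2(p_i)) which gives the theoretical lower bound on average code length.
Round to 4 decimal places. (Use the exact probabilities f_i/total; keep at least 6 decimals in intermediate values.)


Per-symbol terms -p_i * log2(p_i) with p_i = f_i/39:
  p = 15/39 = 0.384615: log2(p) = -1.378512, -p*log2(p) = 0.530197
  p = 16/39 = 0.410256: log2(p) = -1.285402, -p*log2(p) = 0.527345
  p = 2/39 = 0.051282: log2(p) = -4.285402, -p*log2(p) = 0.219764
  p = 6/39 = 0.153846: log2(p) = -2.700440, -p*log2(p) = 0.415452
H = 0.530197 + 0.527345 + 0.219764 + 0.415452 = 1.692758

H = 1.6928 bits/symbol


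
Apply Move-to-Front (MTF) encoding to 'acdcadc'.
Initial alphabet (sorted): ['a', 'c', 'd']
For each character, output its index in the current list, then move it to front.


MTF encoding:
'a': index 0 in ['a', 'c', 'd'] -> ['a', 'c', 'd']
'c': index 1 in ['a', 'c', 'd'] -> ['c', 'a', 'd']
'd': index 2 in ['c', 'a', 'd'] -> ['d', 'c', 'a']
'c': index 1 in ['d', 'c', 'a'] -> ['c', 'd', 'a']
'a': index 2 in ['c', 'd', 'a'] -> ['a', 'c', 'd']
'd': index 2 in ['a', 'c', 'd'] -> ['d', 'a', 'c']
'c': index 2 in ['d', 'a', 'c'] -> ['c', 'd', 'a']


Output: [0, 1, 2, 1, 2, 2, 2]


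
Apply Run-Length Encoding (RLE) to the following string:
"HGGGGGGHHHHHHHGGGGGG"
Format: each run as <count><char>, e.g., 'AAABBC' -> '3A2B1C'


Scanning runs left to right:
  i=0: run of 'H' x 1 -> '1H'
  i=1: run of 'G' x 6 -> '6G'
  i=7: run of 'H' x 7 -> '7H'
  i=14: run of 'G' x 6 -> '6G'

RLE = 1H6G7H6G


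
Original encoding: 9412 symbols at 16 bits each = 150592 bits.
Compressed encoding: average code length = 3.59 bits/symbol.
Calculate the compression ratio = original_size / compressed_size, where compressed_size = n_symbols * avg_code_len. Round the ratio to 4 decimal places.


original_size = n_symbols * orig_bits = 9412 * 16 = 150592 bits
compressed_size = n_symbols * avg_code_len = 9412 * 3.59 = 33789.08 bits
ratio = original_size / compressed_size = 150592 / 33789.08 = 4.4568

Compression ratio = 4.4568


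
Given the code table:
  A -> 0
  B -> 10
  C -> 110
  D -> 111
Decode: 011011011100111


Decoding:
0 -> A
110 -> C
110 -> C
111 -> D
0 -> A
0 -> A
111 -> D


Result: ACCDAAD


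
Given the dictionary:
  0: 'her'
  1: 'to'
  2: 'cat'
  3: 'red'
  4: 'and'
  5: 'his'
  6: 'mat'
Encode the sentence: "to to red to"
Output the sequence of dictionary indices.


Look up each word in the dictionary:
  'to' -> 1
  'to' -> 1
  'red' -> 3
  'to' -> 1

Encoded: [1, 1, 3, 1]


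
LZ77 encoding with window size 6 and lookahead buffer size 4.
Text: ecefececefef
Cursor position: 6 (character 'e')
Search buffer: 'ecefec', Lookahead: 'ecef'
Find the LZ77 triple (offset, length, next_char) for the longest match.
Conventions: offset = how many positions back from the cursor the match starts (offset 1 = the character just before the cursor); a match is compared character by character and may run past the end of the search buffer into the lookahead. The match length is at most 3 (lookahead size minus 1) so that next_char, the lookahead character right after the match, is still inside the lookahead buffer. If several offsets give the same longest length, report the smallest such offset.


Try each offset into the search buffer:
  offset=1 (pos 5, char 'c'): match length 0
  offset=2 (pos 4, char 'e'): match length 3
  offset=3 (pos 3, char 'f'): match length 0
  offset=4 (pos 2, char 'e'): match length 1
  offset=5 (pos 1, char 'c'): match length 0
  offset=6 (pos 0, char 'e'): match length 3
Longest match has length 3, found at offsets 2, 6; take the smallest, offset 2.
next_char = character at position 6 + 3 = 9 -> 'f'

Best match: offset=2, length=3 (matching 'ece' starting at position 4)
LZ77 triple: (2, 3, 'f')


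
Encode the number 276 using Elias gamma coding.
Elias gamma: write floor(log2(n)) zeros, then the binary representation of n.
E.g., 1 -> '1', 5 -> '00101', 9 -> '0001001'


num_bits = floor(log2(276)) + 1 = 9
leading_zeros = num_bits - 1 = 8
binary(276) = 100010100

Elias gamma(276) = '00000000' + '100010100' = 00000000100010100 (17 bits)


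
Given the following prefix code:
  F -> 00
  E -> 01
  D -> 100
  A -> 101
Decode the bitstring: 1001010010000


Decoding step by step:
Bits 100 -> D
Bits 101 -> A
Bits 00 -> F
Bits 100 -> D
Bits 00 -> F


Decoded message: DAFDF


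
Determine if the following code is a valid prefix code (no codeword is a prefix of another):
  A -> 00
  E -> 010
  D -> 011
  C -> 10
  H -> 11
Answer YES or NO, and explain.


Checking each pair (does one codeword prefix another?):
  A='00' vs E='010': no prefix
  A='00' vs D='011': no prefix
  A='00' vs C='10': no prefix
  A='00' vs H='11': no prefix
  E='010' vs A='00': no prefix
  E='010' vs D='011': no prefix
  E='010' vs C='10': no prefix
  E='010' vs H='11': no prefix
  D='011' vs A='00': no prefix
  D='011' vs E='010': no prefix
  D='011' vs C='10': no prefix
  D='011' vs H='11': no prefix
  C='10' vs A='00': no prefix
  C='10' vs E='010': no prefix
  C='10' vs D='011': no prefix
  C='10' vs H='11': no prefix
  H='11' vs A='00': no prefix
  H='11' vs E='010': no prefix
  H='11' vs D='011': no prefix
  H='11' vs C='10': no prefix
No violation found over all pairs.

YES -- this is a valid prefix code. No codeword is a prefix of any other codeword.


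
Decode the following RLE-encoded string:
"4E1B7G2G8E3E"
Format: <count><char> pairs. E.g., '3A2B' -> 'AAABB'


Expanding each <count><char> pair:
  4E -> 'EEEE'
  1B -> 'B'
  7G -> 'GGGGGGG'
  2G -> 'GG'
  8E -> 'EEEEEEEE'
  3E -> 'EEE'

Decoded = EEEEBGGGGGGGGGEEEEEEEEEEE


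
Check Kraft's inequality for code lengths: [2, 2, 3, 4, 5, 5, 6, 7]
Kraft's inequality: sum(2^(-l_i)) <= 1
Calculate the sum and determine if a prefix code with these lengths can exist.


Sum = 2^(-2) + 2^(-2) + 2^(-3) + 2^(-4) + 2^(-5) + 2^(-5) + 2^(-6) + 2^(-7)
    = 0.25 + 0.25 + 0.125 + 0.0625 + 0.03125 + 0.03125 + 0.015625 + 0.0078125
    = 99/128 = 0.7734375
Since 0.7734375 <= 1, Kraft's inequality IS satisfied.
A prefix code with these lengths CAN exist.

Kraft sum = 0.7734375. Satisfied.


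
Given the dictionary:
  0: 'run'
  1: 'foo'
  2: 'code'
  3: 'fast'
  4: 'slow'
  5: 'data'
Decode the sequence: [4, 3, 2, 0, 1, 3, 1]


Look up each index in the dictionary:
  4 -> 'slow'
  3 -> 'fast'
  2 -> 'code'
  0 -> 'run'
  1 -> 'foo'
  3 -> 'fast'
  1 -> 'foo'

Decoded: "slow fast code run foo fast foo"


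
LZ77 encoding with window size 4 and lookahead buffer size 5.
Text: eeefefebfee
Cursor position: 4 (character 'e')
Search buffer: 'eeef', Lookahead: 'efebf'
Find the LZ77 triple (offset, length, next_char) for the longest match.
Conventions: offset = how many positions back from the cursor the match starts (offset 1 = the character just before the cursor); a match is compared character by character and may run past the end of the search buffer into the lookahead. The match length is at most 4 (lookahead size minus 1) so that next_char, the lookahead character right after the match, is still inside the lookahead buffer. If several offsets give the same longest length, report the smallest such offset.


Try each offset into the search buffer:
  offset=1 (pos 3, char 'f'): match length 0
  offset=2 (pos 2, char 'e'): match length 3
  offset=3 (pos 1, char 'e'): match length 1
  offset=4 (pos 0, char 'e'): match length 1
Longest match has length 3 at offset 2.
next_char = character at position 4 + 3 = 7 -> 'b'

Best match: offset=2, length=3 (matching 'efe' starting at position 2)
LZ77 triple: (2, 3, 'b')


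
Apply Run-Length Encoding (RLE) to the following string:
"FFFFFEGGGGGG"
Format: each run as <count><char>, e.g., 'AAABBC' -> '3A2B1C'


Scanning runs left to right:
  i=0: run of 'F' x 5 -> '5F'
  i=5: run of 'E' x 1 -> '1E'
  i=6: run of 'G' x 6 -> '6G'

RLE = 5F1E6G


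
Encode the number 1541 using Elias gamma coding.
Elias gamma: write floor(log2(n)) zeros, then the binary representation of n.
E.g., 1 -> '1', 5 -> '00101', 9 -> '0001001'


num_bits = floor(log2(1541)) + 1 = 11
leading_zeros = num_bits - 1 = 10
binary(1541) = 11000000101

Elias gamma(1541) = '0000000000' + '11000000101' = 000000000011000000101 (21 bits)


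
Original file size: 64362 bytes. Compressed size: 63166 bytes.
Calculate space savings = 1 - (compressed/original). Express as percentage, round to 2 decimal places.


ratio = compressed/original = 63166/64362 = 0.981418
savings = 1 - ratio = 1 - 0.981418 = 0.018582
as a percentage: 0.018582 * 100 = 1.86%

Space savings = 1 - 63166/64362 = 1.86%


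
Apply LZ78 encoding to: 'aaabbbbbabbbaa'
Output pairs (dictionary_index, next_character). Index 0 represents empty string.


LZ78 encoding steps:
Dictionary: {0: ''}
Step 1: w='' (idx 0), next='a' -> output (0, 'a'), add 'a' as idx 1
Step 2: w='a' (idx 1), next='a' -> output (1, 'a'), add 'aa' as idx 2
Step 3: w='' (idx 0), next='b' -> output (0, 'b'), add 'b' as idx 3
Step 4: w='b' (idx 3), next='b' -> output (3, 'b'), add 'bb' as idx 4
Step 5: w='bb' (idx 4), next='a' -> output (4, 'a'), add 'bba' as idx 5
Step 6: w='bb' (idx 4), next='b' -> output (4, 'b'), add 'bbb' as idx 6
Step 7: w='aa' (idx 2), end of input -> output (2, '')


Encoded: [(0, 'a'), (1, 'a'), (0, 'b'), (3, 'b'), (4, 'a'), (4, 'b'), (2, '')]


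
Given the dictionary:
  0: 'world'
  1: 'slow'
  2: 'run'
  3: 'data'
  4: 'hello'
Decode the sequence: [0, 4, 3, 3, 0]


Look up each index in the dictionary:
  0 -> 'world'
  4 -> 'hello'
  3 -> 'data'
  3 -> 'data'
  0 -> 'world'

Decoded: "world hello data data world"


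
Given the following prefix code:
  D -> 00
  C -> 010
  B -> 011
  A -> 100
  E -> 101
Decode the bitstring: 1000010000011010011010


Decoding step by step:
Bits 100 -> A
Bits 00 -> D
Bits 100 -> A
Bits 00 -> D
Bits 011 -> B
Bits 010 -> C
Bits 011 -> B
Bits 010 -> C


Decoded message: ADADBCBC


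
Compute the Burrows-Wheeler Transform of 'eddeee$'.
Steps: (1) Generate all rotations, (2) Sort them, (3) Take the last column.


Rotations (sorted):
  0: $eddeee -> last char: e
  1: ddeee$e -> last char: e
  2: deee$ed -> last char: d
  3: e$eddee -> last char: e
  4: eddeee$ -> last char: $
  5: ee$edde -> last char: e
  6: eee$edd -> last char: d


BWT = eede$ed


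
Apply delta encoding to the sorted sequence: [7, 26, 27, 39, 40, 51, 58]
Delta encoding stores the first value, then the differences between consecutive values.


First value: 7
Deltas:
  26 - 7 = 19
  27 - 26 = 1
  39 - 27 = 12
  40 - 39 = 1
  51 - 40 = 11
  58 - 51 = 7


Delta encoded: [7, 19, 1, 12, 1, 11, 7]


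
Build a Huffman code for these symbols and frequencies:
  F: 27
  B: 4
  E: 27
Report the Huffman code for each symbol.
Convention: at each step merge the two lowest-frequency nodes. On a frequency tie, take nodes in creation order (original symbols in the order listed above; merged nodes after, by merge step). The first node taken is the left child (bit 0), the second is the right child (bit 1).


Huffman tree construction:
Step 1: Merge B(4) + F(27) = 31
Step 2: Merge E(27) + (B+F)(31) = 58
Read each symbol's code off the tree from the root (left child = 0, right child = 1).

Codes:
  F: 11 (length 2)
  B: 10 (length 2)
  E: 0 (length 1)
Average code length: 89/58 = 1.5345 bits/symbol


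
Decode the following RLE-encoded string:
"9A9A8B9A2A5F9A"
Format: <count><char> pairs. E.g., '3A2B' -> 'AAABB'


Expanding each <count><char> pair:
  9A -> 'AAAAAAAAA'
  9A -> 'AAAAAAAAA'
  8B -> 'BBBBBBBB'
  9A -> 'AAAAAAAAA'
  2A -> 'AA'
  5F -> 'FFFFF'
  9A -> 'AAAAAAAAA'

Decoded = AAAAAAAAAAAAAAAAAABBBBBBBBAAAAAAAAAAAFFFFFAAAAAAAAA


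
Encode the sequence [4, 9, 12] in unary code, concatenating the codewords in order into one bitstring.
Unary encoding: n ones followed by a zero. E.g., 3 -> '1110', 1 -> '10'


Encode each number as n ones followed by a terminating 0:
  4 -> 11110 (5 bits)
  9 -> 1111111110 (10 bits)
  12 -> 1111111111110 (13 bits)
Total length = 5 + 10 + 13 = 28 bits.

Unary([4, 9, 12]) = 1111011111111101111111111110 (28 bits)


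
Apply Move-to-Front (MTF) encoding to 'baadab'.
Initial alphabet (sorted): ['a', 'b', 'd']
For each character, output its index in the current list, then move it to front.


MTF encoding:
'b': index 1 in ['a', 'b', 'd'] -> ['b', 'a', 'd']
'a': index 1 in ['b', 'a', 'd'] -> ['a', 'b', 'd']
'a': index 0 in ['a', 'b', 'd'] -> ['a', 'b', 'd']
'd': index 2 in ['a', 'b', 'd'] -> ['d', 'a', 'b']
'a': index 1 in ['d', 'a', 'b'] -> ['a', 'd', 'b']
'b': index 2 in ['a', 'd', 'b'] -> ['b', 'a', 'd']


Output: [1, 1, 0, 2, 1, 2]


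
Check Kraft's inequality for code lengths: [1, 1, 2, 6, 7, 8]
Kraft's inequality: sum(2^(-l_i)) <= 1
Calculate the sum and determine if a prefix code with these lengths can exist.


Sum = 2^(-1) + 2^(-1) + 2^(-2) + 2^(-6) + 2^(-7) + 2^(-8)
    = 0.5 + 0.5 + 0.25 + 0.015625 + 0.0078125 + 0.00390625
    = 327/256 = 1.27734375
Since 1.27734375 > 1, Kraft's inequality is NOT satisfied.
A prefix code with these lengths CANNOT exist.

Kraft sum = 1.27734375. Not satisfied.


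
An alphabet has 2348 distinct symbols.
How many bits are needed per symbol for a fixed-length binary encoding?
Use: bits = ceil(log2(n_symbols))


log2(2348) = 11.1972
Bracket: 2^11 = 2048 < 2348 <= 2^12 = 4096
So ceil(log2(2348)) = 12

bits = ceil(log2(2348)) = ceil(11.1972) = 12 bits


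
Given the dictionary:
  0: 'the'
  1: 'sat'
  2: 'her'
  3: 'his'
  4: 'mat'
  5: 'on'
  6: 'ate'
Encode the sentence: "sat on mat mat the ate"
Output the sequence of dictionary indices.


Look up each word in the dictionary:
  'sat' -> 1
  'on' -> 5
  'mat' -> 4
  'mat' -> 4
  'the' -> 0
  'ate' -> 6

Encoded: [1, 5, 4, 4, 0, 6]


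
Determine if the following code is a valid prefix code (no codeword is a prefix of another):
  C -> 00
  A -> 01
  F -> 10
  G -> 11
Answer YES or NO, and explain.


Checking each pair (does one codeword prefix another?):
  C='00' vs A='01': no prefix
  C='00' vs F='10': no prefix
  C='00' vs G='11': no prefix
  A='01' vs C='00': no prefix
  A='01' vs F='10': no prefix
  A='01' vs G='11': no prefix
  F='10' vs C='00': no prefix
  F='10' vs A='01': no prefix
  F='10' vs G='11': no prefix
  G='11' vs C='00': no prefix
  G='11' vs A='01': no prefix
  G='11' vs F='10': no prefix
No violation found over all pairs.

YES -- this is a valid prefix code. No codeword is a prefix of any other codeword.


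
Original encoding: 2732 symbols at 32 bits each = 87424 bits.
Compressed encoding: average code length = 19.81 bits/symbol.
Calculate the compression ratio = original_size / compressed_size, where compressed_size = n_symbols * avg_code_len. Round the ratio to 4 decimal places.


original_size = n_symbols * orig_bits = 2732 * 32 = 87424 bits
compressed_size = n_symbols * avg_code_len = 2732 * 19.81 = 54120.92 bits
ratio = original_size / compressed_size = 87424 / 54120.92 = 1.6153

Compression ratio = 1.6153


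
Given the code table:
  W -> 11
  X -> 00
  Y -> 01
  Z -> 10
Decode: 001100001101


Decoding:
00 -> X
11 -> W
00 -> X
00 -> X
11 -> W
01 -> Y


Result: XWXXWY


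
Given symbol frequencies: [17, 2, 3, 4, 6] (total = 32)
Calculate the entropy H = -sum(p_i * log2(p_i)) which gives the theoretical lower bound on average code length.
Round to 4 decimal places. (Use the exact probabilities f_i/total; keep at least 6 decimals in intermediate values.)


Per-symbol terms -p_i * log2(p_i) with p_i = f_i/32:
  p = 17/32 = 0.531250: log2(p) = -0.912537, -p*log2(p) = 0.484785
  p = 2/32 = 0.062500: log2(p) = -4.000000, -p*log2(p) = 0.250000
  p = 3/32 = 0.093750: log2(p) = -3.415037, -p*log2(p) = 0.320160
  p = 4/32 = 0.125000: log2(p) = -3.000000, -p*log2(p) = 0.375000
  p = 6/32 = 0.187500: log2(p) = -2.415037, -p*log2(p) = 0.452820
H = 0.484785 + 0.250000 + 0.320160 + 0.375000 + 0.452820 = 1.882765

H = 1.8828 bits/symbol


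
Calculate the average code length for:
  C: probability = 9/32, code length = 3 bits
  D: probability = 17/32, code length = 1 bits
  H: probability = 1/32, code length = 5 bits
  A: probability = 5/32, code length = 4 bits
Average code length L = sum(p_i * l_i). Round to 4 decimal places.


Weighted contributions p_i * l_i:
  C: (9/32) * 3 = 27/32
  D: (17/32) * 1 = 17/32
  H: (1/32) * 5 = 5/32
  A: (5/32) * 4 = 20/32
Sum = (27 + 17 + 5 + 20)/32 = 69/32

L = 69/32 = 2.1563 bits/symbol


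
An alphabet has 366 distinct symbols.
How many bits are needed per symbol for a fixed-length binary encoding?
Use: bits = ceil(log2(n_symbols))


log2(366) = 8.5157
Bracket: 2^8 = 256 < 366 <= 2^9 = 512
So ceil(log2(366)) = 9

bits = ceil(log2(366)) = ceil(8.5157) = 9 bits


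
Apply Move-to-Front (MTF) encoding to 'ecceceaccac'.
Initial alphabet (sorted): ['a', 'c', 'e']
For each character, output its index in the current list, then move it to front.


MTF encoding:
'e': index 2 in ['a', 'c', 'e'] -> ['e', 'a', 'c']
'c': index 2 in ['e', 'a', 'c'] -> ['c', 'e', 'a']
'c': index 0 in ['c', 'e', 'a'] -> ['c', 'e', 'a']
'e': index 1 in ['c', 'e', 'a'] -> ['e', 'c', 'a']
'c': index 1 in ['e', 'c', 'a'] -> ['c', 'e', 'a']
'e': index 1 in ['c', 'e', 'a'] -> ['e', 'c', 'a']
'a': index 2 in ['e', 'c', 'a'] -> ['a', 'e', 'c']
'c': index 2 in ['a', 'e', 'c'] -> ['c', 'a', 'e']
'c': index 0 in ['c', 'a', 'e'] -> ['c', 'a', 'e']
'a': index 1 in ['c', 'a', 'e'] -> ['a', 'c', 'e']
'c': index 1 in ['a', 'c', 'e'] -> ['c', 'a', 'e']


Output: [2, 2, 0, 1, 1, 1, 2, 2, 0, 1, 1]


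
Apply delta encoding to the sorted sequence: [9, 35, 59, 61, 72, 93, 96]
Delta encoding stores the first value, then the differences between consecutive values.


First value: 9
Deltas:
  35 - 9 = 26
  59 - 35 = 24
  61 - 59 = 2
  72 - 61 = 11
  93 - 72 = 21
  96 - 93 = 3


Delta encoded: [9, 26, 24, 2, 11, 21, 3]


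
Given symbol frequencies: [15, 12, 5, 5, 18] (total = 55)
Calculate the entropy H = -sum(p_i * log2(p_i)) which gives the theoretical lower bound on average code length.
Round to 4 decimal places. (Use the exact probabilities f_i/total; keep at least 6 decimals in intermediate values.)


Per-symbol terms -p_i * log2(p_i) with p_i = f_i/55:
  p = 15/55 = 0.272727: log2(p) = -1.874469, -p*log2(p) = 0.511219
  p = 12/55 = 0.218182: log2(p) = -2.196397, -p*log2(p) = 0.479214
  p = 5/55 = 0.090909: log2(p) = -3.459432, -p*log2(p) = 0.314494
  p = 5/55 = 0.090909: log2(p) = -3.459432, -p*log2(p) = 0.314494
  p = 18/55 = 0.327273: log2(p) = -1.611435, -p*log2(p) = 0.527379
H = 0.511219 + 0.479214 + 0.314494 + 0.314494 + 0.527379 = 2.146800

H = 2.1468 bits/symbol


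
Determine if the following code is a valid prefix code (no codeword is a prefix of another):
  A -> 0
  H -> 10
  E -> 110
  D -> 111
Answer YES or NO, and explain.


Checking each pair (does one codeword prefix another?):
  A='0' vs H='10': no prefix
  A='0' vs E='110': no prefix
  A='0' vs D='111': no prefix
  H='10' vs A='0': no prefix
  H='10' vs E='110': no prefix
  H='10' vs D='111': no prefix
  E='110' vs A='0': no prefix
  E='110' vs H='10': no prefix
  E='110' vs D='111': no prefix
  D='111' vs A='0': no prefix
  D='111' vs H='10': no prefix
  D='111' vs E='110': no prefix
No violation found over all pairs.

YES -- this is a valid prefix code. No codeword is a prefix of any other codeword.


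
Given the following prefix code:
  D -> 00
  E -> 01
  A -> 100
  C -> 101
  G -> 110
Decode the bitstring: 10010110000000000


Decoding step by step:
Bits 100 -> A
Bits 101 -> C
Bits 100 -> A
Bits 00 -> D
Bits 00 -> D
Bits 00 -> D
Bits 00 -> D


Decoded message: ACADDDD


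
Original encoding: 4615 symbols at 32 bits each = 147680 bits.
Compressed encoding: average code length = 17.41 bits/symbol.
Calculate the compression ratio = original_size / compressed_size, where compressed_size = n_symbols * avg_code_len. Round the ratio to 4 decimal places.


original_size = n_symbols * orig_bits = 4615 * 32 = 147680 bits
compressed_size = n_symbols * avg_code_len = 4615 * 17.41 = 80347.15 bits
ratio = original_size / compressed_size = 147680 / 80347.15 = 1.838

Compression ratio = 1.838


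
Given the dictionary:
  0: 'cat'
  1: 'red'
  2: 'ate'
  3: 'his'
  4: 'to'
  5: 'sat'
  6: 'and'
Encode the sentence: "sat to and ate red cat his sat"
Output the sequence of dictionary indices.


Look up each word in the dictionary:
  'sat' -> 5
  'to' -> 4
  'and' -> 6
  'ate' -> 2
  'red' -> 1
  'cat' -> 0
  'his' -> 3
  'sat' -> 5

Encoded: [5, 4, 6, 2, 1, 0, 3, 5]


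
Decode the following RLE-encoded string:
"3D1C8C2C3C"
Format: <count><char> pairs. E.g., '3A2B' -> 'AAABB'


Expanding each <count><char> pair:
  3D -> 'DDD'
  1C -> 'C'
  8C -> 'CCCCCCCC'
  2C -> 'CC'
  3C -> 'CCC'

Decoded = DDDCCCCCCCCCCCCCC


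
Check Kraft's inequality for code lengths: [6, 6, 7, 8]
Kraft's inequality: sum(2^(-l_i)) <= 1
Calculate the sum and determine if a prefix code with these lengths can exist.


Sum = 2^(-6) + 2^(-6) + 2^(-7) + 2^(-8)
    = 0.015625 + 0.015625 + 0.0078125 + 0.00390625
    = 11/256 = 0.04296875
Since 0.04296875 <= 1, Kraft's inequality IS satisfied.
A prefix code with these lengths CAN exist.

Kraft sum = 0.04296875. Satisfied.


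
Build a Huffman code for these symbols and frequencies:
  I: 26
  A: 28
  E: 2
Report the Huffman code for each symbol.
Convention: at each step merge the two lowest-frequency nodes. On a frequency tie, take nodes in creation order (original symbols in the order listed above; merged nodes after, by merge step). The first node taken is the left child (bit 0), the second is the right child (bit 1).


Huffman tree construction:
Step 1: Merge E(2) + I(26) = 28
Step 2: Merge A(28) + (E+I)(28) = 56
Read each symbol's code off the tree from the root (left child = 0, right child = 1).

Codes:
  I: 11 (length 2)
  A: 0 (length 1)
  E: 10 (length 2)
Average code length: 84/56 = 1.5000 bits/symbol


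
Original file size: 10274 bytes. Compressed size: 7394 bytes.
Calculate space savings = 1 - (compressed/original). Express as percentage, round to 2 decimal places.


ratio = compressed/original = 7394/10274 = 0.719681
savings = 1 - ratio = 1 - 0.719681 = 0.280319
as a percentage: 0.280319 * 100 = 28.03%

Space savings = 1 - 7394/10274 = 28.03%


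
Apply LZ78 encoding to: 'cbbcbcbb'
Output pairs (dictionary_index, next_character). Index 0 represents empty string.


LZ78 encoding steps:
Dictionary: {0: ''}
Step 1: w='' (idx 0), next='c' -> output (0, 'c'), add 'c' as idx 1
Step 2: w='' (idx 0), next='b' -> output (0, 'b'), add 'b' as idx 2
Step 3: w='b' (idx 2), next='c' -> output (2, 'c'), add 'bc' as idx 3
Step 4: w='bc' (idx 3), next='b' -> output (3, 'b'), add 'bcb' as idx 4
Step 5: w='b' (idx 2), end of input -> output (2, '')


Encoded: [(0, 'c'), (0, 'b'), (2, 'c'), (3, 'b'), (2, '')]


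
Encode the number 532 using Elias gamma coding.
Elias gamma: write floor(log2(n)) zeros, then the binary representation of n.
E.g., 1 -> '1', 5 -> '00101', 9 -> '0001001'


num_bits = floor(log2(532)) + 1 = 10
leading_zeros = num_bits - 1 = 9
binary(532) = 1000010100

Elias gamma(532) = '000000000' + '1000010100' = 0000000001000010100 (19 bits)


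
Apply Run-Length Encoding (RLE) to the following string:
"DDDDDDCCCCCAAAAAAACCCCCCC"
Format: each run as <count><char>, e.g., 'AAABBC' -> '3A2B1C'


Scanning runs left to right:
  i=0: run of 'D' x 6 -> '6D'
  i=6: run of 'C' x 5 -> '5C'
  i=11: run of 'A' x 7 -> '7A'
  i=18: run of 'C' x 7 -> '7C'

RLE = 6D5C7A7C


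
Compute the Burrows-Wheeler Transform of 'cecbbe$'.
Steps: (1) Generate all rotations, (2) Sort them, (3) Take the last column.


Rotations (sorted):
  0: $cecbbe -> last char: e
  1: bbe$cec -> last char: c
  2: be$cecb -> last char: b
  3: cbbe$ce -> last char: e
  4: cecbbe$ -> last char: $
  5: e$cecbb -> last char: b
  6: ecbbe$c -> last char: c


BWT = ecbe$bc


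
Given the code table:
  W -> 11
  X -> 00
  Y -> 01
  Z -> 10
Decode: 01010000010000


Decoding:
01 -> Y
01 -> Y
00 -> X
00 -> X
01 -> Y
00 -> X
00 -> X


Result: YYXXYXX


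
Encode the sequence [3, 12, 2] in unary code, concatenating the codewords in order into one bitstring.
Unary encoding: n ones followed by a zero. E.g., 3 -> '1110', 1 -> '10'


Encode each number as n ones followed by a terminating 0:
  3 -> 1110 (4 bits)
  12 -> 1111111111110 (13 bits)
  2 -> 110 (3 bits)
Total length = 4 + 13 + 3 = 20 bits.

Unary([3, 12, 2]) = 11101111111111110110 (20 bits)


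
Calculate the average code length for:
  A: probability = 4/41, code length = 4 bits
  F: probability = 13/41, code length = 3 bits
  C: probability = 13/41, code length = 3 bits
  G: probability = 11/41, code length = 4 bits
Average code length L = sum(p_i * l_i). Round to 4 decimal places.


Weighted contributions p_i * l_i:
  A: (4/41) * 4 = 16/41
  F: (13/41) * 3 = 39/41
  C: (13/41) * 3 = 39/41
  G: (11/41) * 4 = 44/41
Sum = (16 + 39 + 39 + 44)/41 = 138/41

L = 138/41 = 3.3659 bits/symbol


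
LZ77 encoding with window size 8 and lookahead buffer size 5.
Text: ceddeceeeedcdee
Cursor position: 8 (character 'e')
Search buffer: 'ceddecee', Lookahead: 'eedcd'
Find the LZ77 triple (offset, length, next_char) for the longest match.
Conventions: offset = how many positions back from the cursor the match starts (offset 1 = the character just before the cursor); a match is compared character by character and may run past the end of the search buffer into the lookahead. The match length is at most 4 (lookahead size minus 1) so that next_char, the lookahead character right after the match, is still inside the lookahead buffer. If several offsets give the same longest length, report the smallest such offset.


Try each offset into the search buffer:
  offset=1 (pos 7, char 'e'): match length 2
  offset=2 (pos 6, char 'e'): match length 2
  offset=3 (pos 5, char 'c'): match length 0
  offset=4 (pos 4, char 'e'): match length 1
  offset=5 (pos 3, char 'd'): match length 0
  offset=6 (pos 2, char 'd'): match length 0
  offset=7 (pos 1, char 'e'): match length 1
  offset=8 (pos 0, char 'c'): match length 0
Longest match has length 2, found at offsets 1, 2; take the smallest, offset 1.
next_char = character at position 8 + 2 = 10 -> 'd'

Best match: offset=1, length=2 (matching 'ee' starting at position 7)
LZ77 triple: (1, 2, 'd')
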